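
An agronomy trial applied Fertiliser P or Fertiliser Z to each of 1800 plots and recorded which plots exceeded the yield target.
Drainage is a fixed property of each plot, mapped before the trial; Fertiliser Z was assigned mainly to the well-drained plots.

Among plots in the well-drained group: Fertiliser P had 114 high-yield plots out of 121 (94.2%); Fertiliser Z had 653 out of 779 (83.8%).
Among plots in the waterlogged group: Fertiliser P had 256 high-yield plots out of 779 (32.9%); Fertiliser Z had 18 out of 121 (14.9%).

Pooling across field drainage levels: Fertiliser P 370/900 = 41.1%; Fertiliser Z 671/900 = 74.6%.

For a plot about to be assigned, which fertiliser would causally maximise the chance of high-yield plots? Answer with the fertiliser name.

The stratified and pooled comparisons disagree (Fertiliser P wins within each field drainage; Fertiliser Z wins overall), so the answer turns on the causal role of field drainage.
Field drainage is set before the fertiliser has any effect — it is not caused by the fertiliser — and it independently drives the outcome. That makes it a confounder, so the causal comparison is within field drainage levels.
Within each level — well-drained: 94.2% vs 83.8%; waterlogged: 32.9% vs 14.9% — Fertiliser P is higher every time.

Fertiliser P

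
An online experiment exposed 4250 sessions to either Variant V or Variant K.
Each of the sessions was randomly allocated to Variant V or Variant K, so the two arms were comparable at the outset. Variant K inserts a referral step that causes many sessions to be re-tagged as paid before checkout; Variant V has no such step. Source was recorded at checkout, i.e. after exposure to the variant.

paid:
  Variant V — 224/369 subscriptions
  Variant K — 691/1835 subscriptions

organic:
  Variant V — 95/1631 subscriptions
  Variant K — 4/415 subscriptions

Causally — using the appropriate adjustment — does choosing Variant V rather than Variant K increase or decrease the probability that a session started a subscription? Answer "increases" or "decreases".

Because the variant influences traffic source, traffic source is a post-treatment mediator, not a confounder. Stratifying on it would bias the estimate; the causal effect is the crude pooled difference.
Pooled: Variant V 16.0% vs Variant K 30.9%; Variant K is higher overall.

decreases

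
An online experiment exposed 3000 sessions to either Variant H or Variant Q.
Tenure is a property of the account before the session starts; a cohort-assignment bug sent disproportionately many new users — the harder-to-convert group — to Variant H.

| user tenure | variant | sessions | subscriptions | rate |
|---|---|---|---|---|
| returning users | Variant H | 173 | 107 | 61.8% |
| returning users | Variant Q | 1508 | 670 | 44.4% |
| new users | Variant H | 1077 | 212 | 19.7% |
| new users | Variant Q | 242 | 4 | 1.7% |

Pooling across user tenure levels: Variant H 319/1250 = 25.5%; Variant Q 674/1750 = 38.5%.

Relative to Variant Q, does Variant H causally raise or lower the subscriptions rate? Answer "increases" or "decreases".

Here user tenure is a common cause — it drives both which variant a case falls under and the outcome. The crude comparison mixes populations; the stratum-specific rates are the causally relevant ones.
Within each level — returning users: 61.8% vs 44.4%; new users: 19.7% vs 1.7% — Variant H is higher every time.

increases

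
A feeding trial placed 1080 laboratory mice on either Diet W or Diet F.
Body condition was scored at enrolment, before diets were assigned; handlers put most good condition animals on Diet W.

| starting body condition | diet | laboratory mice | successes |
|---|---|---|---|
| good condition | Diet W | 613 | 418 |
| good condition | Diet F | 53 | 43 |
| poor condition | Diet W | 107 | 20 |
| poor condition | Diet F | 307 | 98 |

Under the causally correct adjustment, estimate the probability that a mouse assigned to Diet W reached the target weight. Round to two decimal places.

0.49

Within every starting body condition level Diet F has the higher rate, yet pooled Diet W does — Simpson's reversal.
Here starting body condition is a common cause — it drives both which diet a case falls under and the outcome. The crude comparison mixes populations; the stratum-specific rates are the causally relevant ones.
Standardising Diet W to the population starting body condition mix: 0.617·418/613 + 0.383·20/107 = 0.492.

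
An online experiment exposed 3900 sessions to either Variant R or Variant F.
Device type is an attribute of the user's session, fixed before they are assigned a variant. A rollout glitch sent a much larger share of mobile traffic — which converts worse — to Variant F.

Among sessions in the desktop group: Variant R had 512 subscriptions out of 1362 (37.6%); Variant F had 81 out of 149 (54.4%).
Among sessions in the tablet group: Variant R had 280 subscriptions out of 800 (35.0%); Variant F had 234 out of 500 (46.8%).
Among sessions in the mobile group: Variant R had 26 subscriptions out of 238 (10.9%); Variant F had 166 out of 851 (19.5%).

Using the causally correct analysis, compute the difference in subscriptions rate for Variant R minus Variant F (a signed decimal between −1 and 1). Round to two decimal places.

The device type-specific comparison favours Variant F throughout, but the pooled figures favour Variant R. The question is whether to condition on device type.
The imbalance in device type arose from how sessions were allocated, not from anything the variant did; and device type independently affects the outcome. The pooled gap is confounded — condition on device type.
Adjusting over the population distribution of device type: 0.387·(0.376−0.544) + 0.333·(0.350−0.468) + 0.279·(0.109−0.195) = -0.128.

-0.13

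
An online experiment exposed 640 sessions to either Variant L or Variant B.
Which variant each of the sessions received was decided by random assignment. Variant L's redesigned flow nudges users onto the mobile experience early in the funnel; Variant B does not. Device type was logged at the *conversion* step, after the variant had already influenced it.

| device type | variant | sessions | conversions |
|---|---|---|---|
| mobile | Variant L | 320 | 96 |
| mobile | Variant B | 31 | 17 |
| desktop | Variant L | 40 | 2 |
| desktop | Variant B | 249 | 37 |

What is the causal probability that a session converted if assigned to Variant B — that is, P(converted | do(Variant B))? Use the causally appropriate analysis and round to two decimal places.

The stratified and pooled comparisons disagree (Variant B wins within each device type; Variant L wins overall), so the answer turns on the causal role of device type.
Device type lies on the pathway variant → device type → outcome, so adjusting for it blocks the indirect effect. For the total causal effect of variant, use the unadjusted pooled rates.
So P(outcome | do(Variant B)) is just the pooled rate for Variant B: 54/280 = 0.193.

0.19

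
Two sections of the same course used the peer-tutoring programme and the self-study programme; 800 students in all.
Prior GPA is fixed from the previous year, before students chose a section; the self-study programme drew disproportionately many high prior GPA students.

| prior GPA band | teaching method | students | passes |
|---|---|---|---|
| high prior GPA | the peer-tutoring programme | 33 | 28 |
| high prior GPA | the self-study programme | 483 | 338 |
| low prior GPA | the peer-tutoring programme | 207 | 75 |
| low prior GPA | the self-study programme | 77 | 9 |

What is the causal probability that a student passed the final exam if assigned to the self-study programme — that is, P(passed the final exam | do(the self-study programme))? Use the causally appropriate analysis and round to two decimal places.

Here prior GPA band is a common cause — it drives both which teaching method a case falls under and the outcome. The crude comparison mixes populations; the stratum-specific rates are the causally relevant ones.
Standardising the self-study programme to the population prior GPA band mix: 0.645·338/483 + 0.355·9/77 = 0.493.

0.49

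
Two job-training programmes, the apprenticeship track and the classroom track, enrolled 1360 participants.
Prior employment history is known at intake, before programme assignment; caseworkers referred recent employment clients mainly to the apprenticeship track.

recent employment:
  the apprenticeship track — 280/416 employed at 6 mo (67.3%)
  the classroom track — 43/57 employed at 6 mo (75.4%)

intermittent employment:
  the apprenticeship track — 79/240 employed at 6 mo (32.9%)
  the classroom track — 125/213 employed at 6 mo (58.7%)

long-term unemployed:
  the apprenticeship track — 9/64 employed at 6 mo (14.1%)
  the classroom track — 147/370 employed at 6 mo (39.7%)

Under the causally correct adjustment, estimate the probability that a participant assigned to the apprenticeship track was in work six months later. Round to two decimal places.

0.39

Prior employment history is set before the programme has any effect — it is not caused by the programme — and it independently drives the outcome. That makes it a confounder, so the causal comparison is within prior employment history levels.
Standardising the apprenticeship track to the population prior employment history mix: 0.348·280/416 + 0.333·79/240 + 0.319·9/64 = 0.389.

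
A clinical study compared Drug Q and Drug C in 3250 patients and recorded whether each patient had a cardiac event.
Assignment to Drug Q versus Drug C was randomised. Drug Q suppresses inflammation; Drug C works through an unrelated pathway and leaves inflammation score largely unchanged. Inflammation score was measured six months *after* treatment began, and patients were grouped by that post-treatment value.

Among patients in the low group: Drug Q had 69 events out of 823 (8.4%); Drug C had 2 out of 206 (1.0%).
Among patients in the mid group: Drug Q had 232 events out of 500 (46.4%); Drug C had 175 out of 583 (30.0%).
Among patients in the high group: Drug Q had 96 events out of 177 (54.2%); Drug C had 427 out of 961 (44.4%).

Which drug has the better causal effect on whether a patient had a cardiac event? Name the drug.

Drug Q

The distribution of inflammation score is itself part of what the drug does — it is an intermediate outcome. Holding it fixed would remove that part of the effect; the total effect is the pooled difference.
Pooled: Drug Q 26.5% vs Drug C 34.5%; Drug Q is lower overall.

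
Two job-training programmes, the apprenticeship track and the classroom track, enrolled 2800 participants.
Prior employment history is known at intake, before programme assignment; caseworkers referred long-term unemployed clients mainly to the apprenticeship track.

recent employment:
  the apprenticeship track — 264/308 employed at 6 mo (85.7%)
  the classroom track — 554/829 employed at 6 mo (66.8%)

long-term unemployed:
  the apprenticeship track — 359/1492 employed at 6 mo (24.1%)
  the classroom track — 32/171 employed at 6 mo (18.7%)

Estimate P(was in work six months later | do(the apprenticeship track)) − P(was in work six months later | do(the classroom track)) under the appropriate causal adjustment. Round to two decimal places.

+0.11

The prior employment history-specific comparison favours the apprenticeship track throughout, but the pooled figures favour the classroom track. The question is whether to condition on prior employment history.
Nothing the programme does changes prior employment history; the imbalance is an allocation artefact. With prior employment history also predicting the outcome, the pooled figure is confounded, and the within-stratum comparison is the causal one.
Adjusting over the population distribution of prior employment history: 0.406·(0.857−0.668) + 0.594·(0.241−0.187) = +0.108.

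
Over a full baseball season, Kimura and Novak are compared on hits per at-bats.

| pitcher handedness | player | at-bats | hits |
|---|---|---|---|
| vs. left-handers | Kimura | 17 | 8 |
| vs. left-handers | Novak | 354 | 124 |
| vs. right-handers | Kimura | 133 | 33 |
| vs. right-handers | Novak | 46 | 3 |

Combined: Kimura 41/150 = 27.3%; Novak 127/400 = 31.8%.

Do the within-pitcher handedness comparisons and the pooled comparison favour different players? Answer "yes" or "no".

yes

Within each pitcher handedness level (vs. left-handers 47.1% vs 35.0%; vs. right-handers 24.8% vs 6.5%), Kimura has the higher rate every time. Pooled: 27.3% vs 31.8% — Novak has the higher rate overall. The two comparisons disagree.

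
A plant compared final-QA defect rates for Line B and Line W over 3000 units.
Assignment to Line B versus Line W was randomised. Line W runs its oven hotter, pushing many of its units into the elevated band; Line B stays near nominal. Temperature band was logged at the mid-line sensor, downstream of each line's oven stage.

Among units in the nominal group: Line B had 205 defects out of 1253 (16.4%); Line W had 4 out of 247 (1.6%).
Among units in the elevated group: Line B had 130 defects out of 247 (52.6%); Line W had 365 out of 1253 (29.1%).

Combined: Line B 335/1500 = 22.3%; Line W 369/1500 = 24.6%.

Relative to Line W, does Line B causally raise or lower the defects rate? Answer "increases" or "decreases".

decreases

In-process temperature band here is a post-treatment variable shaped by the line; conditioning on it would introduce bias rather than remove it. The overall comparison is the causal one.
Pooled: Line B 22.3% vs Line W 24.6%; Line B is lower overall.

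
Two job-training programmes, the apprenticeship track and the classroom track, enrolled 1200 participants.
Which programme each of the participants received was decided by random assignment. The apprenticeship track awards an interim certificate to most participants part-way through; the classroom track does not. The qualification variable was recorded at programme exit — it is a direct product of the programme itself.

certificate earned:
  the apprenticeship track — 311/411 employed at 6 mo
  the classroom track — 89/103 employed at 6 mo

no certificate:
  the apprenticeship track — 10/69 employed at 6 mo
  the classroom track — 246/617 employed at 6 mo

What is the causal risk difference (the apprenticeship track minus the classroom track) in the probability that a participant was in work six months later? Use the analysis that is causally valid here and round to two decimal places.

The stratified and pooled comparisons disagree (the classroom track wins within each qualification attained during the programme; the apprenticeship track wins overall), so the answer turns on the causal role of qualification attained during the programme.
Stratifying would compare programmes among participants the programmes themselves sorted into qualification attained during the programme groups — a form of selection on an intermediate. The unconditioned pooled rates give the total causal effect.
The causal difference is the pooled difference: 0.669 − 0.465 = +0.203.

+0.20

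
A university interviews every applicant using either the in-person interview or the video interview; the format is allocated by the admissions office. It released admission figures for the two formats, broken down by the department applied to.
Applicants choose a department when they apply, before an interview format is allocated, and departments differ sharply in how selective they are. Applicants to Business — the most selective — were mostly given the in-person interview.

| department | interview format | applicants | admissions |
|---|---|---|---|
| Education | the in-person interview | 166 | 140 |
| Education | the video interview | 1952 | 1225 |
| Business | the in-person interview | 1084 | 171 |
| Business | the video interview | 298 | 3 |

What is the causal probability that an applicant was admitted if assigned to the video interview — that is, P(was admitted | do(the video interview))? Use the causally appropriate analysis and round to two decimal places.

Here department is a common cause — it drives both which interview format a case falls under and the outcome. The crude comparison mixes populations; the stratum-specific rates are the causally relevant ones.
Standardising the video interview to the population department mix: 0.605·1225/1952 + 0.395·3/298 = 0.384.

0.38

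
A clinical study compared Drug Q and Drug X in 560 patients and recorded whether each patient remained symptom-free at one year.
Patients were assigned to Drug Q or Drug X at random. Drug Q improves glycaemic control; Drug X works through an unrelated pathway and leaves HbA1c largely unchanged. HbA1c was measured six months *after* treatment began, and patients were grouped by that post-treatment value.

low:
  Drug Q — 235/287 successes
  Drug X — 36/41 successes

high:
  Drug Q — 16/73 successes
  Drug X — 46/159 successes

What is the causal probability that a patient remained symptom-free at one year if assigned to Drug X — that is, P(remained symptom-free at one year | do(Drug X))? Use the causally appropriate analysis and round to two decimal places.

Within every HbA1c level Drug X has the higher rate, yet pooled Drug Q does — Simpson's reversal.
HbA1c lies on the pathway drug → HbA1c → outcome, so adjusting for it blocks the indirect effect. For the total causal effect of drug, use the unadjusted pooled rates.
So P(outcome | do(Drug X)) is just the pooled rate for Drug X: 82/200 = 0.410.

0.41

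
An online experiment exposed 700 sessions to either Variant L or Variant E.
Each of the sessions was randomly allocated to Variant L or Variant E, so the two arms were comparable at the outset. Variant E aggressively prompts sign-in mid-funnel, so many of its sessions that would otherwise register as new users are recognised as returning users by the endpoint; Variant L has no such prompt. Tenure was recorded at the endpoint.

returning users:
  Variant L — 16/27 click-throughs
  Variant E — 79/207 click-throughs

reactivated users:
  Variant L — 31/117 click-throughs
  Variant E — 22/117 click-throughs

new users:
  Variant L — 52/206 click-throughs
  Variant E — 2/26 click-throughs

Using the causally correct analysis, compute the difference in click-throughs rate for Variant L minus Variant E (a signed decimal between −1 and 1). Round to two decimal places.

The stratified and pooled comparisons disagree (Variant L wins within each user tenure; Variant E wins overall), so the answer turns on the causal role of user tenure.
User tenure is recorded after the variant and is itself shifted by it — it sits on the causal path from variant to outcome. Conditioning on a mediator would strip out part of the effect we want; the pooled comparison gives the total causal effect.
The causal difference is the pooled difference: 0.283 − 0.294 = -0.011.

-0.01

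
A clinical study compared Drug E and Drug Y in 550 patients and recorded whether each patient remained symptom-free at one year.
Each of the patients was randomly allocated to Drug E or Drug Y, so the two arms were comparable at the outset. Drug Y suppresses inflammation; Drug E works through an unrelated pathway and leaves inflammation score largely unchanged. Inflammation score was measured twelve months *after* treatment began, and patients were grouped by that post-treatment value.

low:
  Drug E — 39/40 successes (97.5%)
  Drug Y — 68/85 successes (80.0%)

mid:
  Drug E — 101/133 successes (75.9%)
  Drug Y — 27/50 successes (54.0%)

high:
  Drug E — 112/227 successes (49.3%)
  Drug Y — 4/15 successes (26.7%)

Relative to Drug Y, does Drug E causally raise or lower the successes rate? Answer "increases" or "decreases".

decreases

Within every inflammation score level Drug E has the higher rate, yet pooled Drug Y does — Simpson's reversal.
Inflammation score is downstream of the drug. One should not condition on a consequence of treatment, so the overall rates are the right comparison.
Pooled: Drug E 63.0% vs Drug Y 66.0%; Drug Y is higher overall.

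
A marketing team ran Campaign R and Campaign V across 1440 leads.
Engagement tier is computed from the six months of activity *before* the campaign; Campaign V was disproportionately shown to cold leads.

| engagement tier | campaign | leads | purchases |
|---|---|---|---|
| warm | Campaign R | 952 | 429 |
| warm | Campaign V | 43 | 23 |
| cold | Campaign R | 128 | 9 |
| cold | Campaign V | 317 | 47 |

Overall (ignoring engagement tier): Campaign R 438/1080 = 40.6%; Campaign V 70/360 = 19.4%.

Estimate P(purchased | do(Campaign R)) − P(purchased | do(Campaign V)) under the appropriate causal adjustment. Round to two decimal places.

Campaign V is higher inside every engagement tier stratum but Campaign R is higher in aggregate. Whether to stratify depends on how engagement tier relates to the campaign.
Here engagement tier is a common cause — it drives both which campaign a case falls under and the outcome. The crude comparison mixes populations; the stratum-specific rates are the causally relevant ones.
Adjusting over the population distribution of engagement tier: 0.691·(0.451−0.535) + 0.309·(0.070−0.148) = -0.082.

-0.08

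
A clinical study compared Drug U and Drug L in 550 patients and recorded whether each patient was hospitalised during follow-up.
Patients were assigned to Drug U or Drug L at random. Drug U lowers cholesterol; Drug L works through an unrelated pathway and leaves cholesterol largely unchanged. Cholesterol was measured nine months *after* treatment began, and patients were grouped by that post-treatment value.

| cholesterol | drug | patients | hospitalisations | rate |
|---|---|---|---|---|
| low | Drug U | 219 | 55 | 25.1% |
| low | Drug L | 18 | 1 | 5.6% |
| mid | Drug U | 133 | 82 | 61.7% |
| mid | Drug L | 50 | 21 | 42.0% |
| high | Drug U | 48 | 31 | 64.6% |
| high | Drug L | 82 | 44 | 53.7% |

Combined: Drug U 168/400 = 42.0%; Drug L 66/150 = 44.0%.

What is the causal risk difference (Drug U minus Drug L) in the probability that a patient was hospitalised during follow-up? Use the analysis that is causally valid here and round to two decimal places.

Within every cholesterol level Drug L has the lower rate, yet pooled Drug U does — Simpson's reversal.
Because the drug influences cholesterol, cholesterol is a post-treatment mediator, not a confounder. Stratifying on it would bias the estimate; the causal effect is the crude pooled difference.
The causal difference is the pooled difference: 0.420 − 0.440 = -0.020.

-0.02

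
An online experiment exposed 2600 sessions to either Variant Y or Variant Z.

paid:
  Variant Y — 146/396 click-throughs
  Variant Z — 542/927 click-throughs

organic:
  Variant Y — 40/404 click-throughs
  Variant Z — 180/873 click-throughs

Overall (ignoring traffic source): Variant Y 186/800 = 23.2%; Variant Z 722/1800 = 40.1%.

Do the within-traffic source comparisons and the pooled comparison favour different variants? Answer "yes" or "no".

no

Within each traffic source level (paid 36.9% vs 58.5%; organic 9.9% vs 20.6%), Variant Z has the higher rate every time. Pooled: 23.2% vs 40.1% — Variant Z has the higher rate overall. They agree.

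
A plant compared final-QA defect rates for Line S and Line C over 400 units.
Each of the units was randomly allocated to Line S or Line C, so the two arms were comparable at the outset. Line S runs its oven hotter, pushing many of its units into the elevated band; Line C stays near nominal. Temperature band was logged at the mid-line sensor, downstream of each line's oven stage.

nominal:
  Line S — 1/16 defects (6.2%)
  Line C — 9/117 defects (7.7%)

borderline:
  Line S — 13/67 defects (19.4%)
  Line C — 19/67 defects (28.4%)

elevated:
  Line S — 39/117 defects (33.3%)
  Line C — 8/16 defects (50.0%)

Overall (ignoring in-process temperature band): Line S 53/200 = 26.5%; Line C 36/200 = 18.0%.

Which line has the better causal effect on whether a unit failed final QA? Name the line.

Line C

In-process temperature band is recorded after the line and is itself shifted by it — it sits on the causal path from line to outcome. Conditioning on a mediator would strip out part of the effect we want; the pooled comparison gives the total causal effect.
Pooled: Line S 26.5% vs Line C 18.0%; Line C is lower overall.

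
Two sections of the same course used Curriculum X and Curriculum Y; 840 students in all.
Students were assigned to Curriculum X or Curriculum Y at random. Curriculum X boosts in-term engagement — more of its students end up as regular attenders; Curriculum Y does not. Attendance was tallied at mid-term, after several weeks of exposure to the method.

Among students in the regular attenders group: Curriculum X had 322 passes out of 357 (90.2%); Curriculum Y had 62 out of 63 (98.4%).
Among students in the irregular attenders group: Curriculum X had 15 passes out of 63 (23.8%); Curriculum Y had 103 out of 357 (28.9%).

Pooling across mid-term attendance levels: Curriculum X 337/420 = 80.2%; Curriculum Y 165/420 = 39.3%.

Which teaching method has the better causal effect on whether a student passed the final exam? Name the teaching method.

Stratifying would compare teaching methods among students the teaching methods themselves sorted into mid-term attendance groups — a form of selection on an intermediate. The unconditioned pooled rates give the total causal effect.
Pooled: Curriculum X 80.2% vs Curriculum Y 39.3%; Curriculum X is higher overall.

Curriculum X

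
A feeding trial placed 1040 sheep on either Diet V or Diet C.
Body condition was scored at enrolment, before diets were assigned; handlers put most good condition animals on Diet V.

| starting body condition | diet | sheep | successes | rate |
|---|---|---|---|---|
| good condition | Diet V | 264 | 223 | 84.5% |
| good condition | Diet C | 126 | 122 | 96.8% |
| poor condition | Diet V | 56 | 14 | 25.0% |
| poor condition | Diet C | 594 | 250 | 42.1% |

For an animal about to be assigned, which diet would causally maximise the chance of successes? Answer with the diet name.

Since starting body condition is a pre-existing factor (not a product of the diet) and it affects the outcome on its own, it is a confounder. The stratified rates, not the pooled rate, identify the causal effect.
Within each level — good condition: 84.5% vs 96.8%; poor condition: 25.0% vs 42.1% — Diet C is higher every time.

Diet C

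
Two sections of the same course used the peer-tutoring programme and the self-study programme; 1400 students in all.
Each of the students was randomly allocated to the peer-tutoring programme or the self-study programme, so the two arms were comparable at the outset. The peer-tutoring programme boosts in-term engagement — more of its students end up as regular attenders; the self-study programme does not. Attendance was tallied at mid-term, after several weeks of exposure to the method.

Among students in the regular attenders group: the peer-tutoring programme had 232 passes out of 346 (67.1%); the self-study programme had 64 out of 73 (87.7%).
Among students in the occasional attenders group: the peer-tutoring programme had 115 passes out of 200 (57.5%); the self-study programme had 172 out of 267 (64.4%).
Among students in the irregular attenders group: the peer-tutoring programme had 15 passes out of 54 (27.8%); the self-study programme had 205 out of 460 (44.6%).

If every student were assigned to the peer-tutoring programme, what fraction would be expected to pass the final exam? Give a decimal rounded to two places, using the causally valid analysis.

0.60

Mid-term attendance is recorded after the teaching method and is itself shifted by it — it sits on the causal path from teaching method to outcome. Conditioning on a mediator would strip out part of the effect we want; the pooled comparison gives the total causal effect.
So P(outcome | do(the peer-tutoring programme)) is just the pooled rate for the peer-tutoring programme: 362/600 = 0.603.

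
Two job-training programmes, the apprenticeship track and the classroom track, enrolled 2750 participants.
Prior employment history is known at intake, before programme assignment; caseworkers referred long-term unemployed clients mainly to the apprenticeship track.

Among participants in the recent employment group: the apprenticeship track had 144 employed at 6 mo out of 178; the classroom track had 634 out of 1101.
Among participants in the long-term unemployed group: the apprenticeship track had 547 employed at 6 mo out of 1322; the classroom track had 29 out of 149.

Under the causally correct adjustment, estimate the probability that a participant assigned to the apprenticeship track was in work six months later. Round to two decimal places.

Prior employment history is set before the programme has any effect — it is not caused by the programme — and it independently drives the outcome. That makes it a confounder, so the causal comparison is within prior employment history levels.
Standardising the apprenticeship track to the population prior employment history mix: 0.465·144/178 + 0.535·547/1322 = 0.598.

0.60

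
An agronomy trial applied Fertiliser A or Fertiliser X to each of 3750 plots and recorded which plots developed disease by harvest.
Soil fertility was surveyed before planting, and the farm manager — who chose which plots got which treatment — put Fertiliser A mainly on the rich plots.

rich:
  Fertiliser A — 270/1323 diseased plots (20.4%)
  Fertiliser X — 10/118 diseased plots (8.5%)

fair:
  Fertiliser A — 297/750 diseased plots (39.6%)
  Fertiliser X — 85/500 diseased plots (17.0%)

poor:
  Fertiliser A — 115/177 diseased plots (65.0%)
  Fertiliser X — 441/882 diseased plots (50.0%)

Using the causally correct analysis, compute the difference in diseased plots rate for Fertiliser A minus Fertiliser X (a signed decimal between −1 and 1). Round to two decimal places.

Fertiliser X is lower inside every soil fertility stratum but Fertiliser A is lower in aggregate. Whether to stratify depends on how soil fertility relates to the fertiliser.
Nothing the fertiliser does changes soil fertility; the imbalance is an allocation artefact. With soil fertility also predicting the outcome, the pooled figure is confounded, and the within-stratum comparison is the causal one.
Adjusting over the population distribution of soil fertility: 0.384·(0.204−0.085) + 0.333·(0.396−0.170) + 0.282·(0.650−0.500) = +0.163.

+0.16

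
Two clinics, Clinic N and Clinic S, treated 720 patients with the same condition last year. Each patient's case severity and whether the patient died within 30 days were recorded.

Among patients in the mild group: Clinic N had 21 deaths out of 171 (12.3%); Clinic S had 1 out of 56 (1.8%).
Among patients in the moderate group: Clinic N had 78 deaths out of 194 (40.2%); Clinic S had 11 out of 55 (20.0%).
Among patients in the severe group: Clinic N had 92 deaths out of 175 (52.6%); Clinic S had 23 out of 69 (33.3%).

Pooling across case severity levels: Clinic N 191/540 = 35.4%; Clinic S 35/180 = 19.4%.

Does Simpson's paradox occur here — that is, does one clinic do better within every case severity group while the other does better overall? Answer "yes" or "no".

no

Within each case severity level (mild 12.3% vs 1.8%; moderate 40.2% vs 20.0%; severe 52.6% vs 33.3%), Clinic S has the lower rate every time. Pooled: 35.4% vs 19.4% — Clinic S has the lower rate overall. They agree.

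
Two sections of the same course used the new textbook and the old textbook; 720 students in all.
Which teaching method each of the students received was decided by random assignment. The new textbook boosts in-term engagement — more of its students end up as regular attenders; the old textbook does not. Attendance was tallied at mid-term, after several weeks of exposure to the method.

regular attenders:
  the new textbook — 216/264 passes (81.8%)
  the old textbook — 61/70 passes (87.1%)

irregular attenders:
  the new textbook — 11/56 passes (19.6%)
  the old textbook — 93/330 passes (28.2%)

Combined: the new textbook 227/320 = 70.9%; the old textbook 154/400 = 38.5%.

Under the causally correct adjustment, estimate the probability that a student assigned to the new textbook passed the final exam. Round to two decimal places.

The distribution of mid-term attendance is itself part of what the teaching method does — it is an intermediate outcome. Holding it fixed would remove that part of the effect; the total effect is the pooled difference.
So P(outcome | do(the new textbook)) is just the pooled rate for the new textbook: 227/320 = 0.709.

0.71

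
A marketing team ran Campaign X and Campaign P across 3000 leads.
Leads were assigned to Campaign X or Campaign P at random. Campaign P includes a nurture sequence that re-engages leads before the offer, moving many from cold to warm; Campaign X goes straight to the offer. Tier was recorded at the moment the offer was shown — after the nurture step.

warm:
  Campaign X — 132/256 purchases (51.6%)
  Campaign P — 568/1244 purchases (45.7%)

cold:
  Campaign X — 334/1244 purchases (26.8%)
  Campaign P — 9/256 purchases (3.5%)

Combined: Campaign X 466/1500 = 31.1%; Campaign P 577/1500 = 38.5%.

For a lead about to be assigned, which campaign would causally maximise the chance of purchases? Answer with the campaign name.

Within every engagement tier level Campaign X has the higher rate, yet pooled Campaign P does — Simpson's reversal.
Engagement tier is downstream of the campaign. One should not condition on a consequence of treatment, so the overall rates are the right comparison.
Pooled: Campaign X 31.1% vs Campaign P 38.5%; Campaign P is higher overall.

Campaign P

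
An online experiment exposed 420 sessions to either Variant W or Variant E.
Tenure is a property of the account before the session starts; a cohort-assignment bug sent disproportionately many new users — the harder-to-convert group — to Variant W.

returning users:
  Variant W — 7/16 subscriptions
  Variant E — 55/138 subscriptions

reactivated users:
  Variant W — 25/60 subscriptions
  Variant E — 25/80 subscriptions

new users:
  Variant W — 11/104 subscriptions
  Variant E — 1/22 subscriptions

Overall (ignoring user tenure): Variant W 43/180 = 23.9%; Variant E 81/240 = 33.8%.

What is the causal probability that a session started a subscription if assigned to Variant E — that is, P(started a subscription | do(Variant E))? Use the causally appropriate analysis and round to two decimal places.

The user tenure-specific comparison favours Variant W throughout, but the pooled figures favour Variant E. The question is whether to condition on user tenure.
User tenure satisfies the back-door criterion: it is not a descendant of the variant, and it blocks the spurious path from variant to outcome. Adjusting for it (i.e., using the within-user tenure rates) gives the causal effect.
Standardising Variant E to the population user tenure mix: 0.367·55/138 + 0.333·25/80 + 0.300·1/22 = 0.264.

0.26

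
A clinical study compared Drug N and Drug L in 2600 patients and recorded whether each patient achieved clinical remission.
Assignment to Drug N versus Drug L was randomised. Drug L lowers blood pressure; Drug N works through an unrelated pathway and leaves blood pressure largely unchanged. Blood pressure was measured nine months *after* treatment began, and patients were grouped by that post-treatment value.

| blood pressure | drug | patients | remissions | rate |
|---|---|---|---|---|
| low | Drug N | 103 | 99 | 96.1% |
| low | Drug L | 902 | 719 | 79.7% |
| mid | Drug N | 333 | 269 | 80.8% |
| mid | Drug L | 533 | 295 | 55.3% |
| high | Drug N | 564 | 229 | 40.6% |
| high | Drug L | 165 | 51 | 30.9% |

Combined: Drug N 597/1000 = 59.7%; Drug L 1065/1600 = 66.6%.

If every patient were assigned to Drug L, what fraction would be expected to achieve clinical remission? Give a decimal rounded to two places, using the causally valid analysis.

0.67

The stratified and pooled comparisons disagree (Drug N wins within each blood pressure; Drug L wins overall), so the answer turns on the causal role of blood pressure.
Stratifying would compare drugs among patients the drugs themselves sorted into blood pressure groups — a form of selection on an intermediate. The unconditioned pooled rates give the total causal effect.
So P(outcome | do(Drug L)) is just the pooled rate for Drug L: 1065/1600 = 0.666.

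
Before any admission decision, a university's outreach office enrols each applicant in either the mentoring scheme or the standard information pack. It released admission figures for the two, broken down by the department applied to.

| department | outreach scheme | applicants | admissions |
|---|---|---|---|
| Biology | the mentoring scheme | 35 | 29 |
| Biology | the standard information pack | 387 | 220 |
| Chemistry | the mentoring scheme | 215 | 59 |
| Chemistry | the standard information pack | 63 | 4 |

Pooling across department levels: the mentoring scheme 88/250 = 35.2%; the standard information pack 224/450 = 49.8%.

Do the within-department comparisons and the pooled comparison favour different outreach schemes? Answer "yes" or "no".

yes

Within each department level (Biology 82.9% vs 56.8%; Chemistry 27.4% vs 6.3%), the mentoring scheme has the higher rate every time. Pooled: 35.2% vs 49.8% — the standard information pack has the higher rate overall. The two comparisons disagree.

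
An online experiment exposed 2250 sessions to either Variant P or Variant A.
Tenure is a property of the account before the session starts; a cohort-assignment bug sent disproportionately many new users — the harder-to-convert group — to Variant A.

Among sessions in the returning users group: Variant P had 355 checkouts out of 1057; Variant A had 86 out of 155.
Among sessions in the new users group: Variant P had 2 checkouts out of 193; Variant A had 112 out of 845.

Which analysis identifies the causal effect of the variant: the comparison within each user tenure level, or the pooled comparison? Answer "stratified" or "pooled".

Variant A is higher inside every user tenure stratum but Variant P is higher in aggregate. Whether to stratify depends on how user tenure relates to the variant.
Here user tenure is a common cause — it drives both which variant a case falls under and the outcome. The crude comparison mixes populations; the stratum-specific rates are the causally relevant ones.
Within each level — returning users: 33.6% vs 55.5%; new users: 1.0% vs 13.3% — Variant A is higher every time.

stratified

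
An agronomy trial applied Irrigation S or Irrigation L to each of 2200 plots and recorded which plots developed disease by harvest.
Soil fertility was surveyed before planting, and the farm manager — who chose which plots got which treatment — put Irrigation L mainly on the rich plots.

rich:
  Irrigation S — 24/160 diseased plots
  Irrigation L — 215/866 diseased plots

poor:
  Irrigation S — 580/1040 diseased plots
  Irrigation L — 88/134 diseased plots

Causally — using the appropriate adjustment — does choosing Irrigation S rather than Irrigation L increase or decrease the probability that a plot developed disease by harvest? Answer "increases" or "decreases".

decreases

Since soil fertility is a pre-existing factor (not a product of the irrigation) and it affects the outcome on its own, it is a confounder. The stratified rates, not the pooled rate, identify the causal effect.
Within each level — rich: 15.0% vs 24.8%; poor: 55.8% vs 65.7% — Irrigation S is lower every time.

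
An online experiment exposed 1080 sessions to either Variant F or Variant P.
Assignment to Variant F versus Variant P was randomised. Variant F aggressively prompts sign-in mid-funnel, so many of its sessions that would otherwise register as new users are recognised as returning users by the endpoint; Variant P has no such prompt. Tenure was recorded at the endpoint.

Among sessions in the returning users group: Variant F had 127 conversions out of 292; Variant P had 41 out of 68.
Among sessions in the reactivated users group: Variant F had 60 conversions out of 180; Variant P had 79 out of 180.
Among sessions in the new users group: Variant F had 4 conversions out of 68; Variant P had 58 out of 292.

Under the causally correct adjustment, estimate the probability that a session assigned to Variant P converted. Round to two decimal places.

User tenure here is a post-treatment variable shaped by the variant; conditioning on it would introduce bias rather than remove it. The overall comparison is the causal one.
So P(outcome | do(Variant P)) is just the pooled rate for Variant P: 178/540 = 0.330.

0.33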